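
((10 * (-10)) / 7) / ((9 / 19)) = -1900 / 63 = -30.16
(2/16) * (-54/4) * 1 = -27/16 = -1.69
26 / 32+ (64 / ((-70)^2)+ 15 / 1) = 310181 / 19600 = 15.83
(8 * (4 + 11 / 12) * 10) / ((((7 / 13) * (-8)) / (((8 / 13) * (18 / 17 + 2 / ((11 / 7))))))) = -131.01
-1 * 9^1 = -9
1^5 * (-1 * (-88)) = 88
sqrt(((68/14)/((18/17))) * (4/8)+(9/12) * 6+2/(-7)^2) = sqrt(3014)/21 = 2.61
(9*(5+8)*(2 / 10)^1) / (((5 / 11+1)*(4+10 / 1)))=1.15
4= 4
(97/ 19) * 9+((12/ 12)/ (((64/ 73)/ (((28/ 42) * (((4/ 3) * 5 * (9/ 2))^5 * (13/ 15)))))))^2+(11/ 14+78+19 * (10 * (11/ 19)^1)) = 68218414966468689/ 266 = 256460206640859.73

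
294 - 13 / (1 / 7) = 203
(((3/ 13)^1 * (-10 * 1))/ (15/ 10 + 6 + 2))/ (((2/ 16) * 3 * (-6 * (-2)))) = -40/ 741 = -0.05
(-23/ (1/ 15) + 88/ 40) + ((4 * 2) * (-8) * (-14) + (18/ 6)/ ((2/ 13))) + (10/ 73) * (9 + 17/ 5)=419311/ 730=574.40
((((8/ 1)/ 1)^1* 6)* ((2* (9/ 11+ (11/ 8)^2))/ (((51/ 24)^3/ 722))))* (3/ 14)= 4192.79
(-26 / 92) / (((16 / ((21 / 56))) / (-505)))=19695 / 5888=3.34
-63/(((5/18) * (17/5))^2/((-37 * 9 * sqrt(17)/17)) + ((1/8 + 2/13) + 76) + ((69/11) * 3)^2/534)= -4423641826575339642410136/5402600648561822589679669 - 154001547811114187184 * sqrt(17)/5402600648561822589679669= -0.82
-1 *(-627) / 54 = 11.61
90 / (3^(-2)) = 810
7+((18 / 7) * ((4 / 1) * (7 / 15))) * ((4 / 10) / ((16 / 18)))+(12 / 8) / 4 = 1907 / 200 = 9.54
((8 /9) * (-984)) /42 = -1312 /63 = -20.83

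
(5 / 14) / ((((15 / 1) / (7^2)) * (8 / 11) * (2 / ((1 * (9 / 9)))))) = 77 / 96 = 0.80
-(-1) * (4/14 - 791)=-790.71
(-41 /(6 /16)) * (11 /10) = -1804 /15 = -120.27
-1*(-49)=49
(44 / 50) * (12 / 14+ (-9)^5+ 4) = -9092798 / 175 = -51958.85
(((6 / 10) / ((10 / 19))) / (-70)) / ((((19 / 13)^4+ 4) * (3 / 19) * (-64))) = 10310521 / 54782560000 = 0.00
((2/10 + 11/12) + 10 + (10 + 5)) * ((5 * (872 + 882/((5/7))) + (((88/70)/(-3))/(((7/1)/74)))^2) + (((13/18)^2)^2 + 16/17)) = 1771706017577969831/6427208088000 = 275657.17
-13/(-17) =13/17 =0.76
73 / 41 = 1.78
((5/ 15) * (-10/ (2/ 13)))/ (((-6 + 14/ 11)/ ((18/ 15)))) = 11/ 2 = 5.50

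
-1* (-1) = 1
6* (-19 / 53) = -114 / 53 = -2.15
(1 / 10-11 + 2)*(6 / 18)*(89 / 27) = -7921 / 810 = -9.78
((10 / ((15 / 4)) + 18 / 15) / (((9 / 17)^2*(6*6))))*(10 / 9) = 8381 / 19683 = 0.43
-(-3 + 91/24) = -19/24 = -0.79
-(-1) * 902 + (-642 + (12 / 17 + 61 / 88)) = 391053 / 1496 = 261.40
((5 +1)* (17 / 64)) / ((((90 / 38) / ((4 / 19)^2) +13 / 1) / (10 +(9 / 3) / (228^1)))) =38811 / 161576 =0.24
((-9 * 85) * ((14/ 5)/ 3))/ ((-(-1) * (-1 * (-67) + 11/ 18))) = -12852/ 1217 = -10.56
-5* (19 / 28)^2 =-1805 / 784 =-2.30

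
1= 1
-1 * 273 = -273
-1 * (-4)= 4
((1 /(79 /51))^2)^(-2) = 38950081 /6765201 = 5.76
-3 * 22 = -66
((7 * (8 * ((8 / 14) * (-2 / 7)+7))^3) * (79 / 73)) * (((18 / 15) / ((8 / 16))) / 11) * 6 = 21897471283200 / 13496021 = 1622513.13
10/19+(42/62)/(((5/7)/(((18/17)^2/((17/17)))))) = 1352882/851105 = 1.59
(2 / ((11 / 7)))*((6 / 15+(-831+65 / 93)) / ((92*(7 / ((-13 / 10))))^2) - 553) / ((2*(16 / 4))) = -666549630611 / 7576338000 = -87.98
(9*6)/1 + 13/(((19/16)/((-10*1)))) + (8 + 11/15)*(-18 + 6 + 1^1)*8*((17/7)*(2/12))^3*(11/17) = -233454251/2639385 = -88.45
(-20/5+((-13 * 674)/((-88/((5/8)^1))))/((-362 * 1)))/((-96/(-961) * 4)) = -510868561/48930816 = -10.44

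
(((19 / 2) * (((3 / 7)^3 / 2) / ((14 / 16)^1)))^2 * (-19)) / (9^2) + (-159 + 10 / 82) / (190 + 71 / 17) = -671801474222 / 780213932141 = -0.86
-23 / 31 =-0.74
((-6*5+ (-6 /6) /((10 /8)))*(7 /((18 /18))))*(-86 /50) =46354 /125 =370.83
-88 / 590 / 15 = -0.01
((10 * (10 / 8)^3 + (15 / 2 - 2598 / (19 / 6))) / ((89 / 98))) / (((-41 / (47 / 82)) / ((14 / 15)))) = 7776464101 / 682217040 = 11.40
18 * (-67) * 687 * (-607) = 502912854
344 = 344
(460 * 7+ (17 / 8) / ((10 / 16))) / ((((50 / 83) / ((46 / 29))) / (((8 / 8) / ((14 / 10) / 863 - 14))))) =-26552225639 / 43792175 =-606.32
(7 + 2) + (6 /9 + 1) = 32 /3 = 10.67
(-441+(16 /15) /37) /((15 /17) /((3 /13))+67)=-4160563 /668220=-6.23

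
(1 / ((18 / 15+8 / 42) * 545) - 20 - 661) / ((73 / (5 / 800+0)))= -10837413 / 185875520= -0.06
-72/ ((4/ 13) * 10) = -117/ 5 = -23.40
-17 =-17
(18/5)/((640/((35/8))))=63/2560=0.02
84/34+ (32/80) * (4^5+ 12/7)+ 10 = 50308/119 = 422.76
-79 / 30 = -2.63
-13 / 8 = -1.62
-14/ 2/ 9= -7/ 9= -0.78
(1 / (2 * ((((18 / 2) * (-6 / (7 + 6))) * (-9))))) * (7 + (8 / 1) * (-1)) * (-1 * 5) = 65 / 972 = 0.07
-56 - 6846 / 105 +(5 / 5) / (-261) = -158171 / 1305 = -121.20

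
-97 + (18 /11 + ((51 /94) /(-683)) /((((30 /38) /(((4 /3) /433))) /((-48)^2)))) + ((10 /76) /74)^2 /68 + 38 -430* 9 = -3927.37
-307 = -307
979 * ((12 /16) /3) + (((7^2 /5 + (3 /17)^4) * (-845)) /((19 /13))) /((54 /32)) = -533552762605 /171385092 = -3113.18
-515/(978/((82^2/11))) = -1731430/5379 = -321.89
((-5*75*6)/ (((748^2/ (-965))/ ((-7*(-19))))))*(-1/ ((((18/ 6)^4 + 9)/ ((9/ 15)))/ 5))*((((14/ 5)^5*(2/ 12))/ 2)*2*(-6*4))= 10354053192/ 874225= 11843.69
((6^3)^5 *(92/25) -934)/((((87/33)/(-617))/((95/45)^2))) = -105984323967208567694/58725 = -1804756474537395.79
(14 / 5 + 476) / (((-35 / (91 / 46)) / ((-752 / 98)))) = 835848 / 4025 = 207.66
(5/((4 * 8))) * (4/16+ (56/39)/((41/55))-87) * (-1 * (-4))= -2712665/51168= -53.01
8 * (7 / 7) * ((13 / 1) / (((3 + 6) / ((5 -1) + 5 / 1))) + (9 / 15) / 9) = 1568 / 15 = 104.53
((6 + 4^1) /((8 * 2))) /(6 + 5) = 5 /88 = 0.06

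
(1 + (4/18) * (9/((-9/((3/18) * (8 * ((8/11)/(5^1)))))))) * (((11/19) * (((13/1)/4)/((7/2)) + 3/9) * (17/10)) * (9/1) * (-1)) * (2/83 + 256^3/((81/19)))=-2419593589165991/57481650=-42093321.77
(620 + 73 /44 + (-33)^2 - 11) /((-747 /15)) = -373925 /10956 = -34.13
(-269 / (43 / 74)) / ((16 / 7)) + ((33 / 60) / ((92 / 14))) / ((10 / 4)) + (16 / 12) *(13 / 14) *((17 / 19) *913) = 63839771803 / 78922200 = 808.89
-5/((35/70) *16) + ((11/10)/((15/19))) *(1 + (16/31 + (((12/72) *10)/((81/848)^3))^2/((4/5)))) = 301157170363753327610443/47278704406919400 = 6369827.05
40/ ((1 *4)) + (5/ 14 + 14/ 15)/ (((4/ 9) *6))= 5871/ 560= 10.48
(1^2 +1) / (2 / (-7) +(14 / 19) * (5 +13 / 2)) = 266 / 1089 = 0.24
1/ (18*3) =1/ 54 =0.02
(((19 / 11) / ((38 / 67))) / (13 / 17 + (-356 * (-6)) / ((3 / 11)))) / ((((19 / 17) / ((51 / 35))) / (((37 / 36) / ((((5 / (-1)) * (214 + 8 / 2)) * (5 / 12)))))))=-12179327 / 10617073659500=-0.00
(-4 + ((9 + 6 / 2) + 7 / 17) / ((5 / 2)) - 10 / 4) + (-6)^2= 5859 / 170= 34.46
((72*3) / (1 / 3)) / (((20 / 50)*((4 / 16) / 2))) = 12960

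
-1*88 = -88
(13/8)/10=13/80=0.16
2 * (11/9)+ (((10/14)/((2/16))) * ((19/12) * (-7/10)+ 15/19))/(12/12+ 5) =5125/2394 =2.14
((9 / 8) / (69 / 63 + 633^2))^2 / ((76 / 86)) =1536003 / 172194539103131648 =0.00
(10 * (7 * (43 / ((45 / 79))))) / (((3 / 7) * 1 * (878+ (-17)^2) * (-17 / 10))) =-3329060 / 535653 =-6.21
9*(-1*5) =-45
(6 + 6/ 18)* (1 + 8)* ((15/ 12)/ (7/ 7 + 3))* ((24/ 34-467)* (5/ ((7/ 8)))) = -11295975/ 238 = -47462.08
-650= -650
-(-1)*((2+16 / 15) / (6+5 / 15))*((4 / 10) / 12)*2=46 / 1425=0.03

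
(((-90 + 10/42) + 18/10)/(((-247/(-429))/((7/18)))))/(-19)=50798/16245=3.13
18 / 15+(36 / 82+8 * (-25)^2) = 1025336 / 205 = 5001.64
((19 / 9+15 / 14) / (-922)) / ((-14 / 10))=2005 / 813204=0.00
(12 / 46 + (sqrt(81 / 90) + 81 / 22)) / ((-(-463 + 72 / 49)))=147*sqrt(10) / 226150 + 19551 / 2288638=0.01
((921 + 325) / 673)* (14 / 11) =17444 / 7403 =2.36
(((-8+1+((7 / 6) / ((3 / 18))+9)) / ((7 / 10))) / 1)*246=22140 / 7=3162.86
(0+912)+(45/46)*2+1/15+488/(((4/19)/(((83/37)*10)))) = 675426806/12765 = 52912.40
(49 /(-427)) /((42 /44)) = -22 /183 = -0.12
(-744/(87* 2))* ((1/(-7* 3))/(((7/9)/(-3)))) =-1116/1421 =-0.79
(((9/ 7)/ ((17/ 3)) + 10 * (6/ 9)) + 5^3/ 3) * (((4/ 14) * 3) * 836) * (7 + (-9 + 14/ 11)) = -21080576/ 833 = -25306.81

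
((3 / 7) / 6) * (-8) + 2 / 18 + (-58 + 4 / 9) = -3655 / 63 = -58.02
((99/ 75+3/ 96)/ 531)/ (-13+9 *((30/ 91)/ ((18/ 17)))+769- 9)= 98371/ 28984953600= 0.00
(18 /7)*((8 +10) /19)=324 /133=2.44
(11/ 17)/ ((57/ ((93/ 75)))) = 341/ 24225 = 0.01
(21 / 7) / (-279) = -1 / 93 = -0.01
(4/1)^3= 64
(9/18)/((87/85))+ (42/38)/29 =1741/3306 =0.53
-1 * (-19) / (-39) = -19 / 39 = -0.49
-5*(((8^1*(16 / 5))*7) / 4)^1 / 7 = -32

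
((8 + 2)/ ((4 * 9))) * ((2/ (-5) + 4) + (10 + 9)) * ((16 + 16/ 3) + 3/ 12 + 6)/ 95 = 37403/ 20520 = 1.82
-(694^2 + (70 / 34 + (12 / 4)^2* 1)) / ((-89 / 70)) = 6440000 / 17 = 378823.53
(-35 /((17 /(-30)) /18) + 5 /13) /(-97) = -11.47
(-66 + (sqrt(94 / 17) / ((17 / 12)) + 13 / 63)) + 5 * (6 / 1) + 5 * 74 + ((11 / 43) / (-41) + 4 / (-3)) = 12 * sqrt(1598) / 289 + 36971180 / 111069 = 334.53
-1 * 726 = -726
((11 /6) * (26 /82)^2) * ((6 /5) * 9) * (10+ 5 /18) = 68783 /3362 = 20.46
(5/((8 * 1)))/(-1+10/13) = -65/24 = -2.71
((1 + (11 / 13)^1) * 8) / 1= 192 / 13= 14.77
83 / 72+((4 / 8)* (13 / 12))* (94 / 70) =2369 / 1260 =1.88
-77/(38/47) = -3619/38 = -95.24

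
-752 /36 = -188 /9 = -20.89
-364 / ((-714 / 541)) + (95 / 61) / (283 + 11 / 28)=453904798 / 1645719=275.81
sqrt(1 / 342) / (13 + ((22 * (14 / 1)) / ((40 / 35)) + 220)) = sqrt(38) / 57285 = 0.00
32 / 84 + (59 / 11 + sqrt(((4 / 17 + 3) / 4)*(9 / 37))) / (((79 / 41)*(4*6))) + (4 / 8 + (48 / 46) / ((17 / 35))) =41*sqrt(34595) / 795056 + 59847125 / 19027624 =3.15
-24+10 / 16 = -187 / 8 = -23.38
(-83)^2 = 6889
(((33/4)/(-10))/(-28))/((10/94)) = 1551/5600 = 0.28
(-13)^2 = 169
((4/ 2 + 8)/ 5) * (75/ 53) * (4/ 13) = 600/ 689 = 0.87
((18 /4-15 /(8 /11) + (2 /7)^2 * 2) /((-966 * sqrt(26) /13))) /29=0.00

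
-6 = -6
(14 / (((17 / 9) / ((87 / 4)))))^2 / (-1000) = -30041361 / 1156000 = -25.99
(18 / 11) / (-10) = -9 / 55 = -0.16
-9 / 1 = -9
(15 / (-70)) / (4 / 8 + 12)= -3 / 175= -0.02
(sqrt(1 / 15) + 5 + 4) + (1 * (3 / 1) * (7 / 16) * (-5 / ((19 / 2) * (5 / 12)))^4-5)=sqrt(15) / 15 + 956740 / 130321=7.60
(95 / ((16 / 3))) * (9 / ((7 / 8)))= 2565 / 14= 183.21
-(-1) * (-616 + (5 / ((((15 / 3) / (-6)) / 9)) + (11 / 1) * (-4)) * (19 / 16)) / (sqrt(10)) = -5859 * sqrt(10) / 80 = -231.60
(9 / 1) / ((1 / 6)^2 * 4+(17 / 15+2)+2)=1.72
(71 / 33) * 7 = 497 / 33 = 15.06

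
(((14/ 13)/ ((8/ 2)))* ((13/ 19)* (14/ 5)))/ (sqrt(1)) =49/ 95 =0.52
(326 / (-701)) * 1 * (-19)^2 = -117686 / 701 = -167.88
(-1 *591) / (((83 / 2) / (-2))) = 2364 / 83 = 28.48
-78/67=-1.16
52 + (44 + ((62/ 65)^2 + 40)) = 578444/ 4225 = 136.91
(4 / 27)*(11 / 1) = 44 / 27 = 1.63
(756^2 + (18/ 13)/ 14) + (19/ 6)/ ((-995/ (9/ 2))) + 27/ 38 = 3932984732577/ 6881420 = 571536.80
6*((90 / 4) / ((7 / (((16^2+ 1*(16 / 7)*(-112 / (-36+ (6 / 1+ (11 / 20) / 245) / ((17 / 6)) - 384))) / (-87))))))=-22331413760 / 392574189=-56.88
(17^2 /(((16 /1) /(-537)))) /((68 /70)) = -319515 /32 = -9984.84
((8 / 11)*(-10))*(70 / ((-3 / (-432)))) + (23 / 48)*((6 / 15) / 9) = -870911747 / 11880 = -73309.07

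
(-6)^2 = 36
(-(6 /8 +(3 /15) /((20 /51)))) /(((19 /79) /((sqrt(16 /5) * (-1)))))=9954 * sqrt(5) /2375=9.37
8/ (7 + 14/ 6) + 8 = 62/ 7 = 8.86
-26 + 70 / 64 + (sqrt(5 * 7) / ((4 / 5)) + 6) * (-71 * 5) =-1775 * sqrt(35) / 4 - 68957 / 32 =-4780.17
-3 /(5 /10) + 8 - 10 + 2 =-6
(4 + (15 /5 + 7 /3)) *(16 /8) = 56 /3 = 18.67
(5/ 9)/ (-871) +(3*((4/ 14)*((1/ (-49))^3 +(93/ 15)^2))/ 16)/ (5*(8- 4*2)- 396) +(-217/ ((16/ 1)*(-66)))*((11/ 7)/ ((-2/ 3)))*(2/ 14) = -8525512420339/ 113621262955200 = -0.08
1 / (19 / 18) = 18 / 19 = 0.95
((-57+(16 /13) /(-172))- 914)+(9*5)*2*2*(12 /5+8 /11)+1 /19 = -47672356 /116831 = -408.05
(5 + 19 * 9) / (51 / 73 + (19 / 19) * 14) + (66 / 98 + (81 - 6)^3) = 22181586836 / 52577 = 421887.65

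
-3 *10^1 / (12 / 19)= -95 / 2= -47.50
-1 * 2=-2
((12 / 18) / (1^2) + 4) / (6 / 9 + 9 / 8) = 112 / 43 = 2.60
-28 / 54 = -14 / 27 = -0.52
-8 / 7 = -1.14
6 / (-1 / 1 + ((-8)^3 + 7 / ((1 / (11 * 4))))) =-6 / 205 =-0.03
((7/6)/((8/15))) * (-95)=-3325/16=-207.81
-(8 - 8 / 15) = -112 / 15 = -7.47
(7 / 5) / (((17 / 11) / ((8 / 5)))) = 616 / 425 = 1.45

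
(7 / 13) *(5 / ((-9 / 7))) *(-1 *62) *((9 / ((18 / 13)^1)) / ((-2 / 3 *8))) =-7595 / 48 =-158.23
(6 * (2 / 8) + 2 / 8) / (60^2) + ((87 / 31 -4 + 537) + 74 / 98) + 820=29672895433 / 21873600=1356.56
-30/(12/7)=-35/2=-17.50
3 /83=0.04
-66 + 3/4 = -261/4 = -65.25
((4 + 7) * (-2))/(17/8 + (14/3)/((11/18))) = -1936/859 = -2.25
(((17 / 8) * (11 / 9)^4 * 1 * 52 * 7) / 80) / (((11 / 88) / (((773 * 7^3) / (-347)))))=-6005299453153 / 45533340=-131887.96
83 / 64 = 1.30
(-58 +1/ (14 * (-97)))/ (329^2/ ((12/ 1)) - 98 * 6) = -1602/ 232897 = -0.01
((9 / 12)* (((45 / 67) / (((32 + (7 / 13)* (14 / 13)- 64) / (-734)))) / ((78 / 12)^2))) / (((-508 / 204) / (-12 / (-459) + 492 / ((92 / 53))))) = -366082133 / 11546713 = -31.70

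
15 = 15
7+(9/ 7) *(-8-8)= -95/ 7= -13.57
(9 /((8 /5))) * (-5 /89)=-225 /712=-0.32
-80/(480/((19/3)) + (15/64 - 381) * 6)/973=48640/1306693269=0.00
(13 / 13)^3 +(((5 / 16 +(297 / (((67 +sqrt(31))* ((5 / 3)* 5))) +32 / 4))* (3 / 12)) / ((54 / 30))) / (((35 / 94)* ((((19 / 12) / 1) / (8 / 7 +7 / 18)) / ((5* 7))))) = 24067158397 / 213449040- 99781* sqrt(31) / 988190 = 112.19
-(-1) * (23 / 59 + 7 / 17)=804 / 1003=0.80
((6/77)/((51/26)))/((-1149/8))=-416/1504041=-0.00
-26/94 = -13/47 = -0.28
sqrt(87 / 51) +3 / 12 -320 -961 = -5123 / 4 +sqrt(493) / 17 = -1279.44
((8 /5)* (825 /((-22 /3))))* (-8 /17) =1440 /17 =84.71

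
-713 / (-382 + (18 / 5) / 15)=17825 / 9544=1.87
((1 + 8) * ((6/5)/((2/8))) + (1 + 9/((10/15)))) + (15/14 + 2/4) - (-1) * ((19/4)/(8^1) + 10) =78249/1120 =69.87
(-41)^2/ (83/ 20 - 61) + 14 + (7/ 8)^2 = -1077215/ 72768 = -14.80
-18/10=-9/5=-1.80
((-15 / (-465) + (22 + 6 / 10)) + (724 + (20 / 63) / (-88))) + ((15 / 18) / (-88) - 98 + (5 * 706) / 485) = 655.90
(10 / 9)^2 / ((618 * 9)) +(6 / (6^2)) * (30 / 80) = 226061 / 3604176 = 0.06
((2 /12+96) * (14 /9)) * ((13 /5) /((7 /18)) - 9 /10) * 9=7789.50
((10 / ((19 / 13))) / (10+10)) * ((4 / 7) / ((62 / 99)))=1287 / 4123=0.31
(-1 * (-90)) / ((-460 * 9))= -1 / 46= -0.02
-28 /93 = -0.30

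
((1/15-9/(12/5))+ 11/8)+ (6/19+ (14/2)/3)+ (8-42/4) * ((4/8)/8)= 561/3040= 0.18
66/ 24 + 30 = 32.75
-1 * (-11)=11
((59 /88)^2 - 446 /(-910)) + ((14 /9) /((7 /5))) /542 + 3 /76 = 160204386907 /163283440320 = 0.98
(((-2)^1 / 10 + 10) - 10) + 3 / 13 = 2 / 65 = 0.03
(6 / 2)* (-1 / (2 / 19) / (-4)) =57 / 8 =7.12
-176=-176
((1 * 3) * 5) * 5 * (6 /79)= 5.70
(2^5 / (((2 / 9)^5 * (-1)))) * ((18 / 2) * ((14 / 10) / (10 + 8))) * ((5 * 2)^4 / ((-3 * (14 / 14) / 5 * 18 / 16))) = 612360000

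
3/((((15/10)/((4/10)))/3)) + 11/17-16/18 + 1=2416/765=3.16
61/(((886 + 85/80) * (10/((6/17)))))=976/402135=0.00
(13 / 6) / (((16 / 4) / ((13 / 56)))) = 169 / 1344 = 0.13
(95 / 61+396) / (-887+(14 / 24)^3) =-41905728 / 93475973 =-0.45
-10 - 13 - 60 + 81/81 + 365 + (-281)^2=79244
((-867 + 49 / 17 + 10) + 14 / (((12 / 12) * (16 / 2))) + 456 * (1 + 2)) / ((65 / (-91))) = -245441 / 340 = -721.89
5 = 5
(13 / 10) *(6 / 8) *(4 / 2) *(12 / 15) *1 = 39 / 25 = 1.56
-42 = -42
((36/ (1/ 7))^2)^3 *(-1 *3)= -768288795144192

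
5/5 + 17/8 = 25/8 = 3.12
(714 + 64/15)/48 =5387/360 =14.96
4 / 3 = 1.33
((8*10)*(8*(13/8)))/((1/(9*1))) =9360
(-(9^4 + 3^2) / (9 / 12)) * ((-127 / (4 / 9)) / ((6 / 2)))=834390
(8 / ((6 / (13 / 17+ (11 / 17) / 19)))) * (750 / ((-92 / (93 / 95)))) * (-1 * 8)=9597600 / 141151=68.00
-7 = -7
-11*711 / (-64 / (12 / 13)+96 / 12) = 23463 / 184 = 127.52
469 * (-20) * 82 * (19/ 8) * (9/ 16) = -1027549.69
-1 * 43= -43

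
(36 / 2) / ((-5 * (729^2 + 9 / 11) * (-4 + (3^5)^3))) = -11 / 23300466136550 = -0.00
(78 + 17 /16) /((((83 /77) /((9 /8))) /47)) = 41202315 /10624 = 3878.23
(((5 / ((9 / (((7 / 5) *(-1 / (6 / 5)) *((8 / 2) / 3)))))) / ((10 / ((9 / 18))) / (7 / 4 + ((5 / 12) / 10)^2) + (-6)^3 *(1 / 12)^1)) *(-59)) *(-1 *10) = 20835850 / 269001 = 77.46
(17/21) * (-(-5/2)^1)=85/42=2.02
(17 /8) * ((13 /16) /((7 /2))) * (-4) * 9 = -1989 /112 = -17.76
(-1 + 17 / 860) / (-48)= 281 / 13760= 0.02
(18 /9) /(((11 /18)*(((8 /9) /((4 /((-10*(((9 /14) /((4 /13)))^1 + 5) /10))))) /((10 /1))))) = -90720 /4367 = -20.77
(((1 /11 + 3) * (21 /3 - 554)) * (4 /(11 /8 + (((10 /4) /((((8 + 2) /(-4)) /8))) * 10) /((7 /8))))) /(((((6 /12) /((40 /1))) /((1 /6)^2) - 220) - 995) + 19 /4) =-20829760 /335556177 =-0.06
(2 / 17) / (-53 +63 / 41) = -0.00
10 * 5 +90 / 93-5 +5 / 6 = 8705 / 186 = 46.80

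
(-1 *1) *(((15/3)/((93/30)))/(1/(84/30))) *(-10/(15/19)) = 5320/93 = 57.20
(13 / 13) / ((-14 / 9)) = -9 / 14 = -0.64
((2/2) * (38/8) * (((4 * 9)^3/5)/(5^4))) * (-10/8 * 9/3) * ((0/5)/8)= 0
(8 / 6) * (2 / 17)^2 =16 / 867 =0.02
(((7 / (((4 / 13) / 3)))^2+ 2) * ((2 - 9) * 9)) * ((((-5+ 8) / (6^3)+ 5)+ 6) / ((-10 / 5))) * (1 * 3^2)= 3724992999 / 256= 14550753.90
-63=-63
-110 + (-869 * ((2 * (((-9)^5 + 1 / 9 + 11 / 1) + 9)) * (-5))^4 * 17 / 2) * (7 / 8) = -5148434915490801955197100721710 / 6561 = -784702776328425842889361500.00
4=4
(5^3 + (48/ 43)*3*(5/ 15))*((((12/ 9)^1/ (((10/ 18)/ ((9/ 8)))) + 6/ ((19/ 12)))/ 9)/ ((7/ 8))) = 2971804/ 28595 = 103.93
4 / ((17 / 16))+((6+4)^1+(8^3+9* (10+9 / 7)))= 74653 / 119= 627.34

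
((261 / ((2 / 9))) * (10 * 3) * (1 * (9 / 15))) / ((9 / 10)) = 23490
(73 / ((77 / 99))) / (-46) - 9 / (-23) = -531 / 322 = -1.65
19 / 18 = 1.06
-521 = -521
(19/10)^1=19/10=1.90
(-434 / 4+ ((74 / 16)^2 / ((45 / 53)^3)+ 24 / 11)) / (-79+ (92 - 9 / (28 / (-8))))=-32050096799 / 6992568000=-4.58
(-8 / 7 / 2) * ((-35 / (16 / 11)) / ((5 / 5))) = 55 / 4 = 13.75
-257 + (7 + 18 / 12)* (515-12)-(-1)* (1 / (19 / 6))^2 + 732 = 3429933 / 722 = 4750.60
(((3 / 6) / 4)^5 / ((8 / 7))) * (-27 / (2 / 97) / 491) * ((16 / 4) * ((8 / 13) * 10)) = -91665 / 52289536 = -0.00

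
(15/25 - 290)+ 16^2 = -167/5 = -33.40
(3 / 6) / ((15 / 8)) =4 / 15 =0.27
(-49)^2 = 2401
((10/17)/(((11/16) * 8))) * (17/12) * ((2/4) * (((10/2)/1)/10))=5/132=0.04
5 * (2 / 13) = 10 / 13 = 0.77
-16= -16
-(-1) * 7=7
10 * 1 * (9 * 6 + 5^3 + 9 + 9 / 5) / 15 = 1898 / 15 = 126.53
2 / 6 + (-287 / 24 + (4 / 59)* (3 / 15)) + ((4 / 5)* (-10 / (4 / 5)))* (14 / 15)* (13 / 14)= -143569 / 7080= -20.28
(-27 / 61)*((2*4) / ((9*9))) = -8 / 183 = -0.04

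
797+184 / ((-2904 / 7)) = 289150 / 363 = 796.56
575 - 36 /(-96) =4603 /8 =575.38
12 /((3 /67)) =268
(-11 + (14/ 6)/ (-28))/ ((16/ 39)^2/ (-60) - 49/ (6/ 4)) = 0.34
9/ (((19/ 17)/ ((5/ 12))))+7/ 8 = 4.23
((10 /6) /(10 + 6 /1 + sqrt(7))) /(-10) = -8 /747 + sqrt(7) /1494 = -0.01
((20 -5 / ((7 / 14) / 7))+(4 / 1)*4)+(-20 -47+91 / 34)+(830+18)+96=28753 / 34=845.68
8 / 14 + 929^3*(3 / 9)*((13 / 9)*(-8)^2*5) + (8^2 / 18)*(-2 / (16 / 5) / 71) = 1657665356816528 / 13419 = 123531213713.13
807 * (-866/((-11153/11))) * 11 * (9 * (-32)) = -24353942976/11153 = -2183622.61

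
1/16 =0.06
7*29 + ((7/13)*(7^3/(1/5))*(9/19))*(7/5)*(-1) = -101122/247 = -409.40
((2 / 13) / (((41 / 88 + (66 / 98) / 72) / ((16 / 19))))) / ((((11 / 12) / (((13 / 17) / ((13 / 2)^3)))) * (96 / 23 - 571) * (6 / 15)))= -0.00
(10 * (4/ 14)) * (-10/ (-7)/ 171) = 200/ 8379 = 0.02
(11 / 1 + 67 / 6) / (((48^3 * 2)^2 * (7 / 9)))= 19 / 32614907904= 0.00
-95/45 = -19/9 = -2.11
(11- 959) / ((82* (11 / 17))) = -8058 / 451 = -17.87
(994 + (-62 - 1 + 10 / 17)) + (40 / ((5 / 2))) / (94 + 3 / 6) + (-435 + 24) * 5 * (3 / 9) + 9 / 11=8750069 / 35343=247.58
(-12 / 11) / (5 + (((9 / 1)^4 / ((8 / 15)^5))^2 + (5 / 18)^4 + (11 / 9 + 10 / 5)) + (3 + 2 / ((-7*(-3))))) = -0.00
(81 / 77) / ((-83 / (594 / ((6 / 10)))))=-7290 / 581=-12.55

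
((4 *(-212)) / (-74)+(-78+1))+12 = -53.54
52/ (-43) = -52/ 43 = -1.21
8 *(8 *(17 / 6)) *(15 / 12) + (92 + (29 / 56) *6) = 27029 / 84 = 321.77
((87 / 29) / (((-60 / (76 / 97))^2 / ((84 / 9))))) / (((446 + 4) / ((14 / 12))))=17689 / 1428991875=0.00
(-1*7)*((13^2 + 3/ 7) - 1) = -1179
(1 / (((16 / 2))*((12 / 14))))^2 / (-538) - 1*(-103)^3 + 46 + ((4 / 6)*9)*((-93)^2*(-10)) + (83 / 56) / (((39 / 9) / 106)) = 573869.26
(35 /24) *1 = 35 /24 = 1.46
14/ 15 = 0.93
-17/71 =-0.24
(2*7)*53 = 742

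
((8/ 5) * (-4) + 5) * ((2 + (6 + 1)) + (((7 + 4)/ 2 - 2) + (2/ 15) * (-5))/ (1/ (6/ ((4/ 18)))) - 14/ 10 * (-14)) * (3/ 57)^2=-7357/ 18050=-0.41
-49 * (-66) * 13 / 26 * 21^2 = 713097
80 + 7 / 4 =327 / 4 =81.75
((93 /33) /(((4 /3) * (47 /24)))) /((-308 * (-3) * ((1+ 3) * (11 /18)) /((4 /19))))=837 /8320081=0.00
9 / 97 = 0.09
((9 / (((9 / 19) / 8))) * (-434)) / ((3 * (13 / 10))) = -659680 / 39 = -16914.87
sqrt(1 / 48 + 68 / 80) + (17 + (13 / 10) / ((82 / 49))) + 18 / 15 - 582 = -461679 / 820 + sqrt(3135) / 60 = -562.09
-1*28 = -28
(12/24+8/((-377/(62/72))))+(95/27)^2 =7069639/549666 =12.86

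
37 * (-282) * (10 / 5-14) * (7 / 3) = 292152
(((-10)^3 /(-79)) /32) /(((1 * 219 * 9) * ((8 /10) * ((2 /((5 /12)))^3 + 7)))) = 78125 /36620265456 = 0.00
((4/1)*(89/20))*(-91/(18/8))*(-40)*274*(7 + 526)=37849413056/9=4205490339.56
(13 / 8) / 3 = 0.54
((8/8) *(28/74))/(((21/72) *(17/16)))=1.22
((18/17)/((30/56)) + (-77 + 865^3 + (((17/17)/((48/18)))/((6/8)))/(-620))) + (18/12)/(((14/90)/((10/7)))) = 668520867189863/1032920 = 647214563.75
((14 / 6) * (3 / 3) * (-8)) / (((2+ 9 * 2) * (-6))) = 0.16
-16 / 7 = -2.29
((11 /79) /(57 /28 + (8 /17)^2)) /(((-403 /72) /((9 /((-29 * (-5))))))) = -57679776 /84317906725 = -0.00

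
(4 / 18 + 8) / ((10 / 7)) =259 / 45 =5.76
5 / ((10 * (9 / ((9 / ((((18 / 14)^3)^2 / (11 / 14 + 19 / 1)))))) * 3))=4655539 / 6377292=0.73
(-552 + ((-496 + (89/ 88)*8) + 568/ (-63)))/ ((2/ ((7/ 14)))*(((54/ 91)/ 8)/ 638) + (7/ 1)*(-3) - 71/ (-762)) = 34803484495/ 693676068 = 50.17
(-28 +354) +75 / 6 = 677 / 2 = 338.50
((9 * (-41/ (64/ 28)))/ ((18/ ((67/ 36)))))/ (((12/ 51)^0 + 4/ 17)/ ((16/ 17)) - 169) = 19229/ 193176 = 0.10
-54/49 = -1.10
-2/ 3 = -0.67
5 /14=0.36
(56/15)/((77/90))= 48/11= 4.36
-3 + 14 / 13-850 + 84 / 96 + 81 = -80085 / 104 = -770.05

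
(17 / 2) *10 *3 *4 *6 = 6120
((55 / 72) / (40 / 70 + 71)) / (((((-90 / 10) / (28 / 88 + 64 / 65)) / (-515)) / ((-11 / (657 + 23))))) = -182413 / 14172288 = -0.01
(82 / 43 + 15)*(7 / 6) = 5089 / 258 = 19.72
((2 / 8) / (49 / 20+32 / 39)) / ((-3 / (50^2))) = -162500 / 2551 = -63.70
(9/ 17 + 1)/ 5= 26/ 85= 0.31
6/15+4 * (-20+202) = 3642/5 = 728.40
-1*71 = -71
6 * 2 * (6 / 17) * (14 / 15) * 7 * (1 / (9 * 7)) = 112 / 255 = 0.44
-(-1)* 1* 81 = 81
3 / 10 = 0.30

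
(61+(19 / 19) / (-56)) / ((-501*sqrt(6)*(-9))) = 3415*sqrt(6) / 1515024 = 0.01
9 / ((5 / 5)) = 9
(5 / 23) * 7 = 35 / 23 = 1.52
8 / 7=1.14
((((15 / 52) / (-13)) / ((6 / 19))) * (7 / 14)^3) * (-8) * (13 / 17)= 95 / 1768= 0.05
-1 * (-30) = 30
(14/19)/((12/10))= 35/57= 0.61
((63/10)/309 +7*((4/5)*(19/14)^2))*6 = 223539/3605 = 62.01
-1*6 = -6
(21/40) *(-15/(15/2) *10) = -21/2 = -10.50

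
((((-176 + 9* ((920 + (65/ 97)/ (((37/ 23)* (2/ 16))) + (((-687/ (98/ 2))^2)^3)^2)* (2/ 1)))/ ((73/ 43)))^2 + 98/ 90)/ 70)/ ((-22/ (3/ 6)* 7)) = -17355743111919046580488320.00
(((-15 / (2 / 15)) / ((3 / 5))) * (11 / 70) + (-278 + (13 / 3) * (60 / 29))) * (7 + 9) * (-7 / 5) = 969524 / 145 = 6686.37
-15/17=-0.88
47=47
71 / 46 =1.54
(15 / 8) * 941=1764.38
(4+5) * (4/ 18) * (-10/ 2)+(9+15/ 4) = 11/ 4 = 2.75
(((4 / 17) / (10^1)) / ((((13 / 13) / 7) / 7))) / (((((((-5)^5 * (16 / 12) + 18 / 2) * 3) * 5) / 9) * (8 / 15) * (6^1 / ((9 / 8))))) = -3969 / 67853120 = -0.00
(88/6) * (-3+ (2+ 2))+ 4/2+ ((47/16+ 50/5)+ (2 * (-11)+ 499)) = 506.60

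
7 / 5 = 1.40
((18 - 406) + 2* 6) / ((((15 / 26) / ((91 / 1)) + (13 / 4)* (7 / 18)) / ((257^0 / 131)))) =-32026176 / 14173283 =-2.26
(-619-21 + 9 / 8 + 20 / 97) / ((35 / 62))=-1131.36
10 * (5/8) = 25/4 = 6.25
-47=-47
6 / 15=2 / 5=0.40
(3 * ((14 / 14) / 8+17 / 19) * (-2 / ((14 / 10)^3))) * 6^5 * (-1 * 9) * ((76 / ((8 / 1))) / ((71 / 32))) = 16271280000 / 24353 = 668142.73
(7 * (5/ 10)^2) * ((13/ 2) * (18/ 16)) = 819/ 64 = 12.80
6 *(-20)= -120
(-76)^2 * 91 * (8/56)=75088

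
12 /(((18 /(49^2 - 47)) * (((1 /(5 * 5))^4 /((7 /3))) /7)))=90114062500 /9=10012673611.11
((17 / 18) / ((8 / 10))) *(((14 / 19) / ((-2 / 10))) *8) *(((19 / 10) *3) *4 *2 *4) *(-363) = 2303840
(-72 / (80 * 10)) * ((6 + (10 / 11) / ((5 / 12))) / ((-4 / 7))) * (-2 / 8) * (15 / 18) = -189 / 704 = -0.27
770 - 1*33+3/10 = 737.30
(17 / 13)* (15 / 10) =51 / 26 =1.96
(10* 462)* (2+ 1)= 13860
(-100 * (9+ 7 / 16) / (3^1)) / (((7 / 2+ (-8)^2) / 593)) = -2763.67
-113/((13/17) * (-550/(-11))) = -1921/650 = -2.96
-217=-217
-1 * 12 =-12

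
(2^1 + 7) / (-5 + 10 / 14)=-21 / 10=-2.10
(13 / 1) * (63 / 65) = 63 / 5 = 12.60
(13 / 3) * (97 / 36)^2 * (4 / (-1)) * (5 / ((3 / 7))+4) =-5748899 / 2916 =-1971.50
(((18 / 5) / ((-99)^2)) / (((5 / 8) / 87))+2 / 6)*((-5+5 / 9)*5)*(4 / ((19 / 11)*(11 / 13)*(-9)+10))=483808 / 44649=10.84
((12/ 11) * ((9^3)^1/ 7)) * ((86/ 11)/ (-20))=-188082/ 4235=-44.41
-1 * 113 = -113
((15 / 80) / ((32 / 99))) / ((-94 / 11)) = -3267 / 48128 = -0.07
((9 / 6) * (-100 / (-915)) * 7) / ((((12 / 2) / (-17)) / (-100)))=59500 / 183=325.14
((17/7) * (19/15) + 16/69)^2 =7091569/648025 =10.94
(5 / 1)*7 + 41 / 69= 2456 / 69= 35.59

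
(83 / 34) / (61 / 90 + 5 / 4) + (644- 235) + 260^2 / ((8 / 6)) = 301499461 / 5899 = 51110.27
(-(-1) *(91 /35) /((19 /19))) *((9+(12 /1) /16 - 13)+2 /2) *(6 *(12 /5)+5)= -113.49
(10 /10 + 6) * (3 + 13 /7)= 34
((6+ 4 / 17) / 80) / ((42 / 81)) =1431 / 9520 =0.15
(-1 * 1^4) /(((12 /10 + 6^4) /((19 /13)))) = -95 /84318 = -0.00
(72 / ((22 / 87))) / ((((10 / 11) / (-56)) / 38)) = -3332448 / 5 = -666489.60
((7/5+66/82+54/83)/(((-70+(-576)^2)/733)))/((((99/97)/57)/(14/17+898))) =5899495695056/18625126047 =316.75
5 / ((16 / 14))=35 / 8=4.38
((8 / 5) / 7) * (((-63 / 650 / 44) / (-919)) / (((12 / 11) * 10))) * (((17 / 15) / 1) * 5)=17 / 59735000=0.00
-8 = -8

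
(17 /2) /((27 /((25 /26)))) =425 /1404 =0.30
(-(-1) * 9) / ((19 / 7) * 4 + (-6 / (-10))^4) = 39375 / 48067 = 0.82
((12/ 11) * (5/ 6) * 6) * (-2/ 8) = -15/ 11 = -1.36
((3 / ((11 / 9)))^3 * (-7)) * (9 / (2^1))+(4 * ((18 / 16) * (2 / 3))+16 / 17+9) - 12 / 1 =-21037901 / 45254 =-464.88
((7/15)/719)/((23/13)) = 91/248055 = 0.00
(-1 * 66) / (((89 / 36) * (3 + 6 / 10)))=-660 / 89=-7.42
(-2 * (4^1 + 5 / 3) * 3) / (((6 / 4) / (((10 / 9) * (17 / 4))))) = -2890 / 27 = -107.04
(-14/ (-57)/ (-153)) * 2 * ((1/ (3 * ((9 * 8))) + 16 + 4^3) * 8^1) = -483868/ 235467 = -2.05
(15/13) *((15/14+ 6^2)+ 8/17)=134025/3094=43.32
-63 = -63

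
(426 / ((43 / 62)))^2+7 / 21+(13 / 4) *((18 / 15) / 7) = 146495032003 / 388290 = 377282.53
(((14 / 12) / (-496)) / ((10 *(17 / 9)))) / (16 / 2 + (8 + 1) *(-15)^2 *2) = -21 / 684341120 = -0.00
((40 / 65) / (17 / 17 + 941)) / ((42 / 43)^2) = 1849 / 2700243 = 0.00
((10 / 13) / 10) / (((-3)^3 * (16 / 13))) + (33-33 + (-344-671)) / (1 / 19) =-8331121 / 432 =-19285.00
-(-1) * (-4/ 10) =-2/ 5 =-0.40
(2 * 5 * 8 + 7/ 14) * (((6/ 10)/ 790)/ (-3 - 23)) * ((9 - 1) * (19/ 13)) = -9177/ 333775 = -0.03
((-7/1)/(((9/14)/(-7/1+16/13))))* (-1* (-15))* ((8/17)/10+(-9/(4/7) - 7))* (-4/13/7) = 940.36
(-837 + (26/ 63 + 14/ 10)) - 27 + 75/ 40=-2167987/ 2520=-860.31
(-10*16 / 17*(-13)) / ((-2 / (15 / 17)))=-15600 / 289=-53.98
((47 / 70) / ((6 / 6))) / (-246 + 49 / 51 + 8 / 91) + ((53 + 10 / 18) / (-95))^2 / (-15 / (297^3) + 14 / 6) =27900961651299831 / 209056322277464150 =0.13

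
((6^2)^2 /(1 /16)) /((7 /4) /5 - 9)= -414720 /173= -2397.23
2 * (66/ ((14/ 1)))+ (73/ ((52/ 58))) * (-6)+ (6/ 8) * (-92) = -49878/ 91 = -548.11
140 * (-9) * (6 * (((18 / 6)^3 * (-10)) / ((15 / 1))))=136080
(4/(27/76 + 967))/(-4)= -76/73519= -0.00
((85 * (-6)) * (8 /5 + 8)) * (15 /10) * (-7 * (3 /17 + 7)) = 368928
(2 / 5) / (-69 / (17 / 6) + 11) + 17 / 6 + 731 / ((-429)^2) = 1172834947 / 417773070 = 2.81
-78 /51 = -26 /17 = -1.53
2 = 2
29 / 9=3.22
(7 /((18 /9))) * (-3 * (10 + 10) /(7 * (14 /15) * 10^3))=-9 /280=-0.03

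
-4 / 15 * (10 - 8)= -8 / 15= -0.53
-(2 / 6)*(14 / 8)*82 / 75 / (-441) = 41 / 28350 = 0.00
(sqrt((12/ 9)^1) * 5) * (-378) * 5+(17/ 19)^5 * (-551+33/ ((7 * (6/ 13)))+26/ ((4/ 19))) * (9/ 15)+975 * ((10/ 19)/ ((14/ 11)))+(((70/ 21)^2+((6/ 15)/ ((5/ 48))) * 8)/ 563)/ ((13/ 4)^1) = 570090513592318/ 2195618885775 -6300 * sqrt(3) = -10652.27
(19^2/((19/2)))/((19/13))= 26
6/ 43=0.14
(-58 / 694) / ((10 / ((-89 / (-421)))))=-2581 / 1460870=-0.00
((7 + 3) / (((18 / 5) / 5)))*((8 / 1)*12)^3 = 12288000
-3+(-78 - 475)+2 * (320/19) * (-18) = -22084/19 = -1162.32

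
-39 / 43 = -0.91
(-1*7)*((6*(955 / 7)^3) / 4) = -26662771.68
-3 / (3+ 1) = -3 / 4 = -0.75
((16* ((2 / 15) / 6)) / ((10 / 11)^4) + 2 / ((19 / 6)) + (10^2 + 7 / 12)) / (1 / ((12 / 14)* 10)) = 872.02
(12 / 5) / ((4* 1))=3 / 5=0.60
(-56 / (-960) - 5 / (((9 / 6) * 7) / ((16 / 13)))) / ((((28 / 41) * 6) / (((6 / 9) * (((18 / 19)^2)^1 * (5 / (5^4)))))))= -708849 / 1149785000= -0.00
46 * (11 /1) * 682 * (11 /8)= 474501.50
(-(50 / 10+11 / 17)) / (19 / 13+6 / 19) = -23712 / 7463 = -3.18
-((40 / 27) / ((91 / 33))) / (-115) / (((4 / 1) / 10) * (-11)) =-20 / 18837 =-0.00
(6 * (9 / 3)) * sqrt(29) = 18 * sqrt(29) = 96.93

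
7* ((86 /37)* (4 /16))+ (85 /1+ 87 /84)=93347 /1036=90.10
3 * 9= 27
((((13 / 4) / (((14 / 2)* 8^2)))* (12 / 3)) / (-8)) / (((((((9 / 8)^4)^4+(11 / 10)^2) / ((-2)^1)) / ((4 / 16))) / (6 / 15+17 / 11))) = 1911775842795520 / 4222689453043089413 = 0.00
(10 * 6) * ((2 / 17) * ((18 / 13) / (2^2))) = 540 / 221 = 2.44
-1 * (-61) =61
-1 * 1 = -1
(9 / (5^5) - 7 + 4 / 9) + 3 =-99919 / 28125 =-3.55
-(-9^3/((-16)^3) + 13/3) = -4.51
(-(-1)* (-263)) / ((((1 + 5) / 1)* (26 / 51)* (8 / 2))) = -4471 / 208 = -21.50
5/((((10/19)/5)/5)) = 475/2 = 237.50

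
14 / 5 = 2.80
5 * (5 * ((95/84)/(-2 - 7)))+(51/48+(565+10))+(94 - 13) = 1977457/3024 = 653.92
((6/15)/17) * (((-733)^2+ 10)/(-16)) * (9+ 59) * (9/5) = -96713.82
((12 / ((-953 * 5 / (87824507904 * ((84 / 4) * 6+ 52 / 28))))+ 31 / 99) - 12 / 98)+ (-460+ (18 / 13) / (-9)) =-1699521237830272249 / 60099039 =-28278675767.68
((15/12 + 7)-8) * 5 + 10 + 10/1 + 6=109/4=27.25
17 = 17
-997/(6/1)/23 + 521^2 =37457861/138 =271433.78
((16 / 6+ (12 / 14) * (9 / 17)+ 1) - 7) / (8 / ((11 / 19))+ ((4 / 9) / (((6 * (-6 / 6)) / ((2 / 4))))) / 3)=-305316 / 1463819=-0.21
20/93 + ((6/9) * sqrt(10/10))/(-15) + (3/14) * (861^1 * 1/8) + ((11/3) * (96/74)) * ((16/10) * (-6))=-18525041/825840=-22.43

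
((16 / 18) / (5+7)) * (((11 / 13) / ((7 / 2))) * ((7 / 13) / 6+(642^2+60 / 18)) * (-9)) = -235759766 / 3549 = -66429.91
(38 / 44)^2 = 361 / 484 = 0.75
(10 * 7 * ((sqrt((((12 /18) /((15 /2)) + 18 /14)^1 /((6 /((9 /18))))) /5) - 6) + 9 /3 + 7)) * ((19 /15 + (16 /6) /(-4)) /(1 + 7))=sqrt(9093) /120 + 21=21.79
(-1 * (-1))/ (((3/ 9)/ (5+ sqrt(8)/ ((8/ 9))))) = 27 * sqrt(2)/ 4+ 15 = 24.55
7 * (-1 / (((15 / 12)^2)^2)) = -1792 / 625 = -2.87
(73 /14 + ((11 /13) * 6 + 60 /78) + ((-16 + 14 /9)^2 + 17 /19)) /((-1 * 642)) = -61788821 /179822916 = -0.34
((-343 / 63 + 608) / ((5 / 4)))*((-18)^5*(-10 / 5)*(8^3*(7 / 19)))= 32645070323712 / 95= 343632319196.97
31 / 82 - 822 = -67373 / 82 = -821.62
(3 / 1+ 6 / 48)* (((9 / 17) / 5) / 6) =15 / 272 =0.06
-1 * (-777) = 777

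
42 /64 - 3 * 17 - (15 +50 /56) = -14837 /224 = -66.24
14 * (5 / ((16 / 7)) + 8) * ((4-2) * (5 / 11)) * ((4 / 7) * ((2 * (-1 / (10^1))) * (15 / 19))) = -2445 / 209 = -11.70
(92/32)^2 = 529/64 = 8.27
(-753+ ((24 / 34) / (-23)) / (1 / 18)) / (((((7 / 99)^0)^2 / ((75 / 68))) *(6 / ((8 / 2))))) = -7365975 / 13294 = -554.08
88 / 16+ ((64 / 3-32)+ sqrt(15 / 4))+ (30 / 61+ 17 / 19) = -26287 / 6954+ sqrt(15) / 2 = -1.84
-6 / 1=-6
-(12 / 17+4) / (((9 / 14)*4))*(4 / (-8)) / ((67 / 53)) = 7420 / 10251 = 0.72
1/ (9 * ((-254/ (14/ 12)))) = -7/ 13716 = -0.00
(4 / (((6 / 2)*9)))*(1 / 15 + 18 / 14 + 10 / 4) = 1618 / 2835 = 0.57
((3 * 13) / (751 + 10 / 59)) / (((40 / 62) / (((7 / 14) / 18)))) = 23777 / 10636560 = 0.00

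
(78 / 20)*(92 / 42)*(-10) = -598 / 7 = -85.43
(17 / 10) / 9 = 0.19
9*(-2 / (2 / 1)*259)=-2331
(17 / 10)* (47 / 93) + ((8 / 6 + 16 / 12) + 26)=9153 / 310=29.53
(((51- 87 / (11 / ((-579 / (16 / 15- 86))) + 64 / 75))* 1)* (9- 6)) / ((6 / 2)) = 58119 / 3694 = 15.73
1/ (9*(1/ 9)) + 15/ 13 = 2.15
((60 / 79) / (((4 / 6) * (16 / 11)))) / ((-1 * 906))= -165 / 190864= -0.00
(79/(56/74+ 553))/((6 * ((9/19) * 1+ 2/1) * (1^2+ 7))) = 55537/46223184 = 0.00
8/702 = 4/351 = 0.01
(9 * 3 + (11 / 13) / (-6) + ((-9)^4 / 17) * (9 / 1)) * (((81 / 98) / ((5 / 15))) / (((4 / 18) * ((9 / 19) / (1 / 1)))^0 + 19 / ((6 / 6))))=375956397 / 866320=433.97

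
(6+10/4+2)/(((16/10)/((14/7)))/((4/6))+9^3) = 35/2434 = 0.01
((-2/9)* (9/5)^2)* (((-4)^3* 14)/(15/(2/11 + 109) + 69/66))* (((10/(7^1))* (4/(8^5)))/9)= 13211/1250120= 0.01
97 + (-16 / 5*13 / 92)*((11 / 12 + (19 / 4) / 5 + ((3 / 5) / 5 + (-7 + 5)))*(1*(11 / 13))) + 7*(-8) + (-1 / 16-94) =-7321921 / 138000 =-53.06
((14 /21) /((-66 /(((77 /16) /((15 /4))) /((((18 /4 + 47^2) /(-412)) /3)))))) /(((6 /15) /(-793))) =-571753 /39843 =-14.35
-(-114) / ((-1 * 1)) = -114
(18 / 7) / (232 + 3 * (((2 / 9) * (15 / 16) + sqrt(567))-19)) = 202320 / 11532031-31104 * sqrt(7) / 11532031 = 0.01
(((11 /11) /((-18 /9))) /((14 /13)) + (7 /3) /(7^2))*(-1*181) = 905 /12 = 75.42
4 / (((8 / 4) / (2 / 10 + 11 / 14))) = 69 / 35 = 1.97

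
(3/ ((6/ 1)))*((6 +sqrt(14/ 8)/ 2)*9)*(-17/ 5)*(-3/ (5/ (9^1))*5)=4131*sqrt(7)/ 40 +12393/ 5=2751.84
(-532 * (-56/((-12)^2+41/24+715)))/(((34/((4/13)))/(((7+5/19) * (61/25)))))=5.55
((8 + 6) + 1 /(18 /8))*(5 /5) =130 /9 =14.44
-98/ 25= -3.92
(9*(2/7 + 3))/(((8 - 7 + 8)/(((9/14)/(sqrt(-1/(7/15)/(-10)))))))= 69*sqrt(42)/98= 4.56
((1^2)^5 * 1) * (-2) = -2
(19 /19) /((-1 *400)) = -1 /400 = -0.00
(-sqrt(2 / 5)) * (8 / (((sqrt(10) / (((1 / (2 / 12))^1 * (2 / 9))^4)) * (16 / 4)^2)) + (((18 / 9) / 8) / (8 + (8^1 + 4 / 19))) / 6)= -128 / 405 - 19 * sqrt(10) / 36960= -0.32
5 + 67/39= 262/39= 6.72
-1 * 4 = -4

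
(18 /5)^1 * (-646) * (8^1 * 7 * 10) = -1302336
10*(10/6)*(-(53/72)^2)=-70225/7776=-9.03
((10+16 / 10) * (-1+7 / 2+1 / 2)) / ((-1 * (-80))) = 87 / 200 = 0.44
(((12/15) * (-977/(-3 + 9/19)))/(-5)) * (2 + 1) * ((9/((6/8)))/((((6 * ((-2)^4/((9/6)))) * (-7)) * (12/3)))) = 55689/44800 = 1.24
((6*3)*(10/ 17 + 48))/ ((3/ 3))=874.59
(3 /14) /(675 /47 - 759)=-47 /163324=-0.00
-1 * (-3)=3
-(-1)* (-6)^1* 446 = -2676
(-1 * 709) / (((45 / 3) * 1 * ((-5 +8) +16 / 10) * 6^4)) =-709 / 89424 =-0.01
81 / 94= 0.86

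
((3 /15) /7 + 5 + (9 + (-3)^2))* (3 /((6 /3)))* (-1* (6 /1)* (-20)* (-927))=-26897832 /7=-3842547.43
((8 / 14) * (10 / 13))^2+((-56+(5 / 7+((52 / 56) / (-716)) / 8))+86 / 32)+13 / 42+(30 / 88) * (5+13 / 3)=-48.91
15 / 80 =3 / 16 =0.19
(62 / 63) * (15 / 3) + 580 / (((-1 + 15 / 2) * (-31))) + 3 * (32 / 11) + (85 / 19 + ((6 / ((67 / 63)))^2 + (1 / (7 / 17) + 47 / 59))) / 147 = 760143591077809 / 68863577181399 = 11.04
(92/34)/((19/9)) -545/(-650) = 2.12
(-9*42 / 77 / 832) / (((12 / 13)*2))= -9 / 2816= -0.00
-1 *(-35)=35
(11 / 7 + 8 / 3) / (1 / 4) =356 / 21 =16.95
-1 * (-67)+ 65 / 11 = 802 / 11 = 72.91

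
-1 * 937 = -937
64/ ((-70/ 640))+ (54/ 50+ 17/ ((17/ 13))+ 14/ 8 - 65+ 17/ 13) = -5760347/ 9100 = -633.01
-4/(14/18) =-36/7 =-5.14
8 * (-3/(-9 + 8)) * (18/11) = 432/11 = 39.27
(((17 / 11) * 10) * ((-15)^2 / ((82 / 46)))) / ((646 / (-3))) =-77625 / 8569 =-9.06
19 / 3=6.33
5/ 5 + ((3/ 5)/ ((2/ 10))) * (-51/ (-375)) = 176/ 125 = 1.41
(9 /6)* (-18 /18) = -1.50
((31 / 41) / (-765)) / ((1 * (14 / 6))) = -31 / 73185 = -0.00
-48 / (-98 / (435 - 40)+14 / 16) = -151680 / 1981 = -76.57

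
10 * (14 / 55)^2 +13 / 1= 8257 / 605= 13.65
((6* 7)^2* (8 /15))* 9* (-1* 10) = -84672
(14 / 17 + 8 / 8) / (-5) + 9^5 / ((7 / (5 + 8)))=65248928 / 595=109662.06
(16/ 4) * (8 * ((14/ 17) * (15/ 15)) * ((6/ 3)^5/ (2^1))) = 421.65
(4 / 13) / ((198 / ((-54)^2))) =648 / 143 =4.53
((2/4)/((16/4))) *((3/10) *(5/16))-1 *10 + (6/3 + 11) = 771/256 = 3.01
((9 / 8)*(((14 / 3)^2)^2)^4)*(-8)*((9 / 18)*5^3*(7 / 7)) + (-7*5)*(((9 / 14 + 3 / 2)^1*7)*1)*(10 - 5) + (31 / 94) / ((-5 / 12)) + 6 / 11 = -351875586172285000148909 / 12363974865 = -28459746158848.65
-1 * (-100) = 100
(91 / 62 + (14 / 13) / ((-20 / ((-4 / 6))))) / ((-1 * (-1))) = 18179 / 12090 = 1.50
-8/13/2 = -4/13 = -0.31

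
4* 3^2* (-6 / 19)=-11.37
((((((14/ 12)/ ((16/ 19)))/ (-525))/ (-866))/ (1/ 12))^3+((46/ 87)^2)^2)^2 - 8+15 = 620752079561678167040429861668943992004152572769/ 88601555613154242832291921938223104000000000000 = 7.01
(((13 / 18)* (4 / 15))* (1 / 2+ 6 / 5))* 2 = 442 / 675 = 0.65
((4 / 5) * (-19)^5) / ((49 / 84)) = -118852752 / 35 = -3395792.91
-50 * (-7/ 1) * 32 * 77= 862400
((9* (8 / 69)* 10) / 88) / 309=10 / 26059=0.00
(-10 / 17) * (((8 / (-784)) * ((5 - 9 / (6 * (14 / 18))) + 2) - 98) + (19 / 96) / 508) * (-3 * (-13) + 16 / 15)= 985728146867 / 426549312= 2310.94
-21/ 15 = -1.40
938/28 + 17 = 50.50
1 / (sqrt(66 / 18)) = sqrt(33) / 11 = 0.52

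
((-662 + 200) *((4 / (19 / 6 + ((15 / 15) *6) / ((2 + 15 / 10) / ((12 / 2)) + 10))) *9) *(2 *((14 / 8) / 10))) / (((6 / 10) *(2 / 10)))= -7392924 / 569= -12992.84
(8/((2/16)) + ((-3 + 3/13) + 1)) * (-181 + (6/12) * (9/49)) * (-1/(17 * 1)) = 14342761/21658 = 662.24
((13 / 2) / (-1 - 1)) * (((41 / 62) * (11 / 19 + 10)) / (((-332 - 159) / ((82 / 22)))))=4392453 / 25449512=0.17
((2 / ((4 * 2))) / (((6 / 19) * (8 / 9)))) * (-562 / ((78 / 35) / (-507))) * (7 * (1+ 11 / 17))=357099015 / 272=1312864.03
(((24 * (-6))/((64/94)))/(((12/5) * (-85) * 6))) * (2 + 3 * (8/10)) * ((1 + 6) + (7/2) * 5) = 25333/1360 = 18.63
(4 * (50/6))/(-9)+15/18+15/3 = 115/54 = 2.13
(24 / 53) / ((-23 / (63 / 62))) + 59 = 2228795 / 37789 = 58.98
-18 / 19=-0.95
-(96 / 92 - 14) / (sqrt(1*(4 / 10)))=149*sqrt(10) / 23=20.49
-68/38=-34/19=-1.79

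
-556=-556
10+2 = 12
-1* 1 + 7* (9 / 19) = 44 / 19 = 2.32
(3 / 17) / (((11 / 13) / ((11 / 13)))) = 3 / 17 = 0.18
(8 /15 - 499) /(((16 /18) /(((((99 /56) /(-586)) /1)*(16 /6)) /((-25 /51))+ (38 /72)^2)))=-146555622743 /886032000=-165.41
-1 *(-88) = 88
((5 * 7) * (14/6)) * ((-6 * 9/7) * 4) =-2520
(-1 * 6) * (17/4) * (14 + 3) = -867/2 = -433.50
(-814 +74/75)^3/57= -226713193394176/24046875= -9427969.06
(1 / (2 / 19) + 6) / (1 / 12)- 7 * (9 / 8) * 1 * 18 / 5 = 3153 / 20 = 157.65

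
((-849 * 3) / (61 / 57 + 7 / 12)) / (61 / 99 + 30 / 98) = -1408526658 / 843349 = -1670.16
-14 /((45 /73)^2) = -74606 /2025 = -36.84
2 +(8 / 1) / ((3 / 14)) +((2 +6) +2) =148 / 3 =49.33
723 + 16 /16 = 724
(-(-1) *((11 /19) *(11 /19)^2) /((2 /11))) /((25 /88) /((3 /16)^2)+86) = 1449459 /127769452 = 0.01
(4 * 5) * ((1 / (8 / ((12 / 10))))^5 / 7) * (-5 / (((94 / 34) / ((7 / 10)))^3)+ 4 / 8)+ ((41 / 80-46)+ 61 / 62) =-32084688408036847 / 720946912000000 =-44.50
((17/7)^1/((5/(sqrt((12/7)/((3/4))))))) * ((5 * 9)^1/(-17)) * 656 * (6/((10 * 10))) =-35424 * sqrt(7)/1225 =-76.51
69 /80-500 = -39931 /80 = -499.14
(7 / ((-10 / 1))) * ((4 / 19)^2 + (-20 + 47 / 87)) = 4268467 / 314070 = 13.59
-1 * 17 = -17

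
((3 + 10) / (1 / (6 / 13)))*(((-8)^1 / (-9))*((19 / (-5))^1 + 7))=256 / 15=17.07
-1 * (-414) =414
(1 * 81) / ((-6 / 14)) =-189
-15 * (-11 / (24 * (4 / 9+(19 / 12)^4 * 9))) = 0.12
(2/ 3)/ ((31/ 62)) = 4/ 3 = 1.33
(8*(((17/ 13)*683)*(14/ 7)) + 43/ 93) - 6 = 17270473/ 1209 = 14284.92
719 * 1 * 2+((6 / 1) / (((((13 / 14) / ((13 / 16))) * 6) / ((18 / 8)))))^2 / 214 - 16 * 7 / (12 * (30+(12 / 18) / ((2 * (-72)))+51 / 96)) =8309563425671 / 5779712000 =1437.71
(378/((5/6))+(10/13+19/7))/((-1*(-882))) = 207973/401310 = 0.52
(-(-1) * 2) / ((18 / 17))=17 / 9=1.89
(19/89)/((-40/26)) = -0.14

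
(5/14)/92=5/1288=0.00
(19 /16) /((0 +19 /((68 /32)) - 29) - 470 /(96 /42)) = -323 /61386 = -0.01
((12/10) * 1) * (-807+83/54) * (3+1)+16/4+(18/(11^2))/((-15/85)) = -4206878/1089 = -3863.07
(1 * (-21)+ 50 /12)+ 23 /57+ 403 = 386.57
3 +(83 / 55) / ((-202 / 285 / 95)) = -442779 / 2222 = -199.27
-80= -80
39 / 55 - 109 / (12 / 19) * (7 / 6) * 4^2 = -1594319 / 495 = -3220.85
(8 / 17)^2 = 64 / 289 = 0.22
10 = 10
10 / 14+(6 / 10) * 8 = 193 / 35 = 5.51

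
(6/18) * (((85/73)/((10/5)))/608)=0.00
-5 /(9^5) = -5 /59049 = -0.00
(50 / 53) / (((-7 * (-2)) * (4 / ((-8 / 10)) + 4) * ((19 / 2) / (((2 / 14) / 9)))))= -50 / 444087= -0.00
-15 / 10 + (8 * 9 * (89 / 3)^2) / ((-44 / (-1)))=1438.68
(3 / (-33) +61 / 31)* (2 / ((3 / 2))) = 2560 / 1023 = 2.50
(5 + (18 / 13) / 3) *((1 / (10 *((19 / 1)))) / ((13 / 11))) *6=2343 / 16055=0.15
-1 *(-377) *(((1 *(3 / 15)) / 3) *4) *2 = 3016 / 15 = 201.07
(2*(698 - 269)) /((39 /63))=1386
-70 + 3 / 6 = -139 / 2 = -69.50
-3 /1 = -3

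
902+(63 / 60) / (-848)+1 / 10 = 3059919 / 3392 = 902.10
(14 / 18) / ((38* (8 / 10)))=35 / 1368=0.03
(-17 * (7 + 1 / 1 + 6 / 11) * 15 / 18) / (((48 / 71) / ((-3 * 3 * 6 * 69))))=58714515 / 88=667210.40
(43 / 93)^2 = 1849 / 8649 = 0.21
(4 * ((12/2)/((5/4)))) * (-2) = -192/5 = -38.40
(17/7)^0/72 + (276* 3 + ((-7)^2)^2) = 232489/72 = 3229.01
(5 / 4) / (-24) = -5 / 96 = -0.05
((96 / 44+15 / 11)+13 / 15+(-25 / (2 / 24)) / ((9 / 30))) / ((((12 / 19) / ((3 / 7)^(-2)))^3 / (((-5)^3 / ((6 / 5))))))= 66433348.62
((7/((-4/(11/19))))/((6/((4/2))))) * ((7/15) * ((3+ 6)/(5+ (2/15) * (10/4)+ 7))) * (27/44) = -3969/56240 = -0.07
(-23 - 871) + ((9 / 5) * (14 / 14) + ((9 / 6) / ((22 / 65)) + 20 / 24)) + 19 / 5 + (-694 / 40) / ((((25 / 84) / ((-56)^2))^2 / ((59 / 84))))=-558119380970501 / 412500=-1353016681.14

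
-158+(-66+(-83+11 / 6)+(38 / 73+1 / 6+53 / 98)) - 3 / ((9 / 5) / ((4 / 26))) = -84872243 / 279006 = -304.20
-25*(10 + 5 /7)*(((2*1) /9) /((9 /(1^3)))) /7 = -1250 /1323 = -0.94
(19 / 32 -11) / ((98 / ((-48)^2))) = -11988 / 49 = -244.65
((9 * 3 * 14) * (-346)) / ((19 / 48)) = -6277824 / 19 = -330411.79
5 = 5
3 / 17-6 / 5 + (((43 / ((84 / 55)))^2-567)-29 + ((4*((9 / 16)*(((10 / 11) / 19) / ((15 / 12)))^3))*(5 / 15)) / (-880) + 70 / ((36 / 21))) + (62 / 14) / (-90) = 1582370153328599 / 6692163330160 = 236.45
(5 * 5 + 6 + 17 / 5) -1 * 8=132 / 5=26.40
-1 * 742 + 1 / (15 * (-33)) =-742.00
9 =9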